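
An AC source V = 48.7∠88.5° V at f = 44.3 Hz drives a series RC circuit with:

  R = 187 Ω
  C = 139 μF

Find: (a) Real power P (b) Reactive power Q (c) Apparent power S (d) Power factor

Step 1 — Angular frequency: ω = 2π·f = 2π·44.3 = 278.3 rad/s.
Step 2 — Component impedances:
  R: Z = R = 187 Ω
  C: Z = 1/(jωC) = -j/(ω·C) = 0 - j25.85 Ω
Step 3 — Series combination: Z_total = R + C = 187 - j25.85 Ω = 188.8∠-7.9° Ω.
Step 4 — Source phasor: V = 48.7∠88.5° V = 1.275 + j48.68 V.
Step 5 — Current: I = V / Z = -0.02862 + j0.2564 A = 0.258∠96.4° A.
Step 6 — Complex power: S = V·I* = 12.45 - j1.72 VA.
Step 7 — Real power: P = Re(S) = 12.45 W.
Step 8 — Reactive power: Q = Im(S) = -1.72 VAR.
Step 9 — Apparent power: |S| = 12.56 VA.
Step 10 — Power factor: PF = P/|S| = 0.9906 (leading).

(a) P = 12.45 W  (b) Q = -1.72 VAR  (c) S = 12.56 VA  (d) PF = 0.9906 (leading)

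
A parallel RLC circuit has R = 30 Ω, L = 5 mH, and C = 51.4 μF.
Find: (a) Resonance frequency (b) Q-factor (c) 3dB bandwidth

Step 1 — Resonance: ω₀ = 1/√(LC) = 1/√(0.005·5.14e-05) = 1973 rad/s.
Step 2 — f₀ = ω₀/(2π) = 313.9 Hz.
Step 3 — Parallel Q: Q = R/(ω₀L) = 30/(1973·0.005) = 3.042.
Step 4 — Bandwidth: Δω = ω₀/Q = 648.5 rad/s; BW = Δω/(2π) = 103.2 Hz.

(a) f₀ = 313.9 Hz  (b) Q = 3.042  (c) BW = 103.2 Hz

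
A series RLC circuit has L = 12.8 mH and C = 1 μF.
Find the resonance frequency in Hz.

Step 1 — Resonance condition Im(Z)=0 gives ω₀ = 1/√(LC).
Step 2 — ω₀ = 1/√(0.0128·1e-06) = 8839 rad/s.
Step 3 — f₀ = ω₀/(2π) = 1407 Hz.

f₀ = 1407 Hz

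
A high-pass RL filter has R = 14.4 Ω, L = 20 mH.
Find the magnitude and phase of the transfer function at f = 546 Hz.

Step 1 — Angular frequency: ω = 2π·546 = 3431 rad/s.
Step 2 — Transfer function: H(jω) = jωL/(R + jωL).
Step 3 — Numerator jωL = j·68.61; denominator R + jωL = 14.4 + j68.61.
Step 4 — H = 0.9578 + j0.201.
Step 5 — Magnitude: |H| = 0.9787 (-0.2 dB); phase: φ = 11.9°.

|H| = 0.9787 (-0.2 dB), φ = 11.9°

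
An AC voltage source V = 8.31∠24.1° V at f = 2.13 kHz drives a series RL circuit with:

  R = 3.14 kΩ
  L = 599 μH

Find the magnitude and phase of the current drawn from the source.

Step 1 — Angular frequency: ω = 2π·f = 2π·2130 = 1.338e+04 rad/s.
Step 2 — Component impedances:
  R: Z = R = 3140 Ω
  L: Z = jωL = j·1.338e+04·0.000599 = 0 + j8.017 Ω
Step 3 — Series combination: Z_total = R + L = 3140 + j8.017 Ω = 3140∠0.1° Ω.
Step 4 — Source phasor: V = 8.31∠24.1° V = 7.586 + j3.393 V.
Step 5 — Ohm's law: I = V / Z_total = (7.586 + j3.393) / (3140 + j8.017) = 0.002419 + j0.001074 A.
Step 6 — Convert to polar: |I| = 0.002646 A, ∠I = 24.0°.

I = 0.002646∠24.0° A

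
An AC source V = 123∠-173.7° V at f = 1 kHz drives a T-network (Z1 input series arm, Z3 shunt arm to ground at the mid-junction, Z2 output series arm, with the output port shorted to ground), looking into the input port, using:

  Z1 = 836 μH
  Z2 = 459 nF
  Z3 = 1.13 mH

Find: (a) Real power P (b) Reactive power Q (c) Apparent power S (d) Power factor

Step 1 — Angular frequency: ω = 2π·f = 2π·1000 = 6283 rad/s.
Step 2 — Component impedances:
  Z1: Z = jωL = j·6283·0.000836 = 0 + j5.253 Ω
  Z2: Z = 1/(jωC) = -j/(ω·C) = 0 - j346.7 Ω
  Z3: Z = jωL = j·6283·0.00113 = 0 + j7.1 Ω
Step 3 — With the output port shorted to ground, the output series arm Z2 runs from the junction to ground; the shunt arm Z3 also runs from the junction to ground. They appear in parallel: Z3 || Z2 = 0 + j7.248 Ω.
Step 4 — Series with input arm Z1: Z_in = Z1 + (Z3 || Z2) = 0 + j12.5 Ω = 12.5∠90.0° Ω.
Step 5 — Source phasor: V = 123∠-173.7° V = -122.3 - j13.5 V.
Step 6 — Current: I = V / Z = -1.08 + j9.78 A = 9.839∠96.3° A.
Step 7 — Complex power: S = V·I* = 0 + j1210 VA.
Step 8 — Real power: P = Re(S) = 0 W.
Step 9 — Reactive power: Q = Im(S) = 1210 VAR.
Step 10 — Apparent power: |S| = 1210 VA.
Step 11 — Power factor: PF = P/|S| = 0 (lagging).

(a) P = 0 W  (b) Q = 1210 VAR  (c) S = 1210 VA  (d) PF = 0 (lagging)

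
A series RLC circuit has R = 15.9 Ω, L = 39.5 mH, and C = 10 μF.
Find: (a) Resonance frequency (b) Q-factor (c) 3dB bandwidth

Step 1 — Resonance condition Im(Z)=0 gives ω₀ = 1/√(LC).
Step 2 — ω₀ = 1/√(0.0395·1e-05) = 1591 rad/s.
Step 3 — f₀ = ω₀/(2π) = 253.2 Hz.
Step 4 — Series Q: Q = ω₀L/R = 1591·0.0395/15.9 = 3.953.
Step 5 — 3dB bandwidth: Δω = ω₀/Q = 402.5 rad/s; BW = Δω/(2π) = 64.06 Hz.

(a) f₀ = 253.2 Hz  (b) Q = 3.953  (c) BW = 64.06 Hz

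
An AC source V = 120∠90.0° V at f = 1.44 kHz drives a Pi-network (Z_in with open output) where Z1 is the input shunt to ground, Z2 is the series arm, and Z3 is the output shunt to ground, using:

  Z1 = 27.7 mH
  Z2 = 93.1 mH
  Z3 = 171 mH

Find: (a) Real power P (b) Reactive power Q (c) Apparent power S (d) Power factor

Step 1 — Angular frequency: ω = 2π·f = 2π·1440 = 9048 rad/s.
Step 2 — Component impedances:
  Z1: Z = jωL = j·9048·0.0277 = 0 + j250.6 Ω
  Z2: Z = jωL = j·9048·0.0931 = 0 + j842.3 Ω
  Z3: Z = jωL = j·9048·0.171 = 0 + j1547 Ω
Step 3 — With open output, the series arm Z2 and the output shunt Z3 appear in series to ground: Z2 + Z3 = 0 + j2390 Ω.
Step 4 — Parallel with input shunt Z1: Z_in = Z1 || (Z2 + Z3) = 0 + j226.8 Ω = 226.8∠90.0° Ω.
Step 5 — Source phasor: V = 120∠90.0° V = 0 + j120 V.
Step 6 — Current: I = V / Z = 0.529 A = 0.529∠-0.0° A.
Step 7 — Complex power: S = V·I* = 0 + j63.48 VA.
Step 8 — Real power: P = Re(S) = 0 W.
Step 9 — Reactive power: Q = Im(S) = 63.48 VAR.
Step 10 — Apparent power: |S| = 63.48 VA.
Step 11 — Power factor: PF = P/|S| = 0 (lagging).

(a) P = 0 W  (b) Q = 63.48 VAR  (c) S = 63.48 VA  (d) PF = 0 (lagging)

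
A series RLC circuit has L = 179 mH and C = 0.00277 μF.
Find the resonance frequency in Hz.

Step 1 — Resonance condition Im(Z)=0 gives ω₀ = 1/√(LC).
Step 2 — ω₀ = 1/√(0.179·2.77e-09) = 4.491e+04 rad/s.
Step 3 — f₀ = ω₀/(2π) = 7147 Hz.

f₀ = 7147 Hz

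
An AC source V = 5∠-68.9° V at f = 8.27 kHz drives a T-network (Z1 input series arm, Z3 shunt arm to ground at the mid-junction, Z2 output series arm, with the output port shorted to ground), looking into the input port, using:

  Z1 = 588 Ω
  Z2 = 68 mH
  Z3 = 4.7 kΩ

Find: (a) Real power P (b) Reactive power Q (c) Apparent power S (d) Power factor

Step 1 — Angular frequency: ω = 2π·f = 2π·8270 = 5.196e+04 rad/s.
Step 2 — Component impedances:
  Z1: Z = R = 588 Ω
  Z2: Z = jωL = j·5.196e+04·0.068 = 0 + j3533 Ω
  Z3: Z = R = 4700 Ω
Step 3 — With the output port shorted to ground, the output series arm Z2 runs from the junction to ground; the shunt arm Z3 also runs from the junction to ground. They appear in parallel: Z3 || Z2 = 1697 + j2258 Ω.
Step 4 — Series with input arm Z1: Z_in = Z1 + (Z3 || Z2) = 2285 + j2258 Ω = 3212∠44.7° Ω.
Step 5 — Source phasor: V = 5∠-68.9° V = 1.8 - j4.665 V.
Step 6 — Current: I = V / Z = -0.0006219 - j0.001427 A = 0.001557∠-113.6° A.
Step 7 — Complex power: S = V·I* = 0.005537 + j0.00547 VA.
Step 8 — Real power: P = Re(S) = 0.005537 W.
Step 9 — Reactive power: Q = Im(S) = 0.00547 VAR.
Step 10 — Apparent power: |S| = 0.007783 VA.
Step 11 — Power factor: PF = P/|S| = 0.7114 (lagging).

(a) P = 0.005537 W  (b) Q = 0.00547 VAR  (c) S = 0.007783 VA  (d) PF = 0.7114 (lagging)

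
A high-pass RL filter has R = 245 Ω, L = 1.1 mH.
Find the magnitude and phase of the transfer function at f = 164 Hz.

Step 1 — Angular frequency: ω = 2π·164 = 1030 rad/s.
Step 2 — Transfer function: H(jω) = jωL/(R + jωL).
Step 3 — Numerator jωL = j·1.133; denominator R + jωL = 245 + j1.133.
Step 4 — H = 2.14e-05 + j0.004626.
Step 5 — Magnitude: |H| = 0.004626 (-46.7 dB); phase: φ = 89.7°.

|H| = 0.004626 (-46.7 dB), φ = 89.7°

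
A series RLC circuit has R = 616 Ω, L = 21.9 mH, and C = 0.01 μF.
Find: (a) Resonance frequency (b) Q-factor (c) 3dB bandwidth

Step 1 — Resonance: ω₀ = 1/√(LC) = 1/√(0.0219·1e-08) = 6.757e+04 rad/s.
Step 2 — f₀ = ω₀/(2π) = 1.075e+04 Hz.
Step 3 — Series Q: Q = ω₀L/R = 6.757e+04·0.0219/616 = 2.402.
Step 4 — Bandwidth: Δω = ω₀/Q = 2.813e+04 rad/s; BW = Δω/(2π) = 4477 Hz.

(a) f₀ = 1.075e+04 Hz  (b) Q = 2.402  (c) BW = 4477 Hz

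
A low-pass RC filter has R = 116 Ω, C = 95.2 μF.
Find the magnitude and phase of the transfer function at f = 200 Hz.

Step 1 — Angular frequency: ω = 2π·200 = 1257 rad/s.
Step 2 — Transfer function: H(jω) = 1/(1 + jωRC).
Step 3 — Denominator: 1 + jωRC = 1 + j·1257·116·9.52e-05 = 1 + j13.88.
Step 4 — H = 0.005166 - j0.07169.
Step 5 — Magnitude: |H| = 0.07187 (-22.9 dB); phase: φ = -85.9°.

|H| = 0.07187 (-22.9 dB), φ = -85.9°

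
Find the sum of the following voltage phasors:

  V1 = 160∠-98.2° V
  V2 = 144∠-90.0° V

Step 1 — Convert each phasor to rectangular form:
  V1 = 160·(cos(-98.2°) + j·sin(-98.2°)) = -22.82 - j158.4 V
  V2 = 144·(cos(-90.0°) + j·sin(-90.0°)) = 0 - j144 V
Step 2 — Sum components: V_total = -22.82 - j302.4 V.
Step 3 — Convert to polar: |V_total| = 303.2 V, ∠V_total = -94.3°.

V_total = 303.2∠-94.3° V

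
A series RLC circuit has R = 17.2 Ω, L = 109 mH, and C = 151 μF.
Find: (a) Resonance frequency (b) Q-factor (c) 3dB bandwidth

Step 1 — Resonance condition Im(Z)=0 gives ω₀ = 1/√(LC).
Step 2 — ω₀ = 1/√(0.109·0.000151) = 246.5 rad/s.
Step 3 — f₀ = ω₀/(2π) = 39.23 Hz.
Step 4 — Series Q: Q = ω₀L/R = 246.5·0.109/17.2 = 1.562.
Step 5 — 3dB bandwidth: Δω = ω₀/Q = 157.8 rad/s; BW = Δω/(2π) = 25.11 Hz.

(a) f₀ = 39.23 Hz  (b) Q = 1.562  (c) BW = 25.11 Hz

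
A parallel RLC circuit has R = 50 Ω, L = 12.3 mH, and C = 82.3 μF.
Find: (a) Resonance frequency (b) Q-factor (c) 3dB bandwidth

Step 1 — Resonance: ω₀ = 1/√(LC) = 1/√(0.0123·8.23e-05) = 993.9 rad/s.
Step 2 — f₀ = ω₀/(2π) = 158.2 Hz.
Step 3 — Parallel Q: Q = R/(ω₀L) = 50/(993.9·0.0123) = 4.09.
Step 4 — Bandwidth: Δω = ω₀/Q = 243 rad/s; BW = Δω/(2π) = 38.68 Hz.

(a) f₀ = 158.2 Hz  (b) Q = 4.09  (c) BW = 38.68 Hz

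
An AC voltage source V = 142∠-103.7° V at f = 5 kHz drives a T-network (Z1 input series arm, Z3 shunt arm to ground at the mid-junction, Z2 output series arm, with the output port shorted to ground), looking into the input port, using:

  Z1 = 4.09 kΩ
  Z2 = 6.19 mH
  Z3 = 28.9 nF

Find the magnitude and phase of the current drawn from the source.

Step 1 — Angular frequency: ω = 2π·f = 2π·5000 = 3.142e+04 rad/s.
Step 2 — Component impedances:
  Z1: Z = R = 4090 Ω
  Z2: Z = jωL = j·3.142e+04·0.00619 = 0 + j194.5 Ω
  Z3: Z = 1/(jωC) = -j/(ω·C) = 0 - j1101 Ω
Step 3 — With the output port shorted to ground, the output series arm Z2 runs from the junction to ground; the shunt arm Z3 also runs from the junction to ground. They appear in parallel: Z3 || Z2 = 0 + j236.2 Ω.
Step 4 — Series with input arm Z1: Z_in = Z1 + (Z3 || Z2) = 4090 + j236.2 Ω = 4097∠3.3° Ω.
Step 5 — Source phasor: V = 142∠-103.7° V = -33.63 - j138 V.
Step 6 — Ohm's law: I = V / Z_total = (-33.63 - j138) / (4090 + j236.2) = -0.01014 - j0.03315 A.
Step 7 — Convert to polar: |I| = 0.03466 A, ∠I = -107.0°.

I = 0.03466∠-107.0° A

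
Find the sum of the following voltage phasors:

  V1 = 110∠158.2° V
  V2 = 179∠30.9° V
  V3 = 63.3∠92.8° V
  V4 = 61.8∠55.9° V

Step 1 — Convert each phasor to rectangular form:
  V1 = 110·(cos(158.2°) + j·sin(158.2°)) = -102.1 + j40.85 V
  V2 = 179·(cos(30.9°) + j·sin(30.9°)) = 153.6 + j91.92 V
  V3 = 63.3·(cos(92.8°) + j·sin(92.8°)) = -3.092 + j63.22 V
  V4 = 61.8·(cos(55.9°) + j·sin(55.9°)) = 34.65 + j51.17 V
Step 2 — Sum components: V_total = 83.02 + j247.2 V.
Step 3 — Convert to polar: |V_total| = 260.7 V, ∠V_total = 71.4°.

V_total = 260.7∠71.4° V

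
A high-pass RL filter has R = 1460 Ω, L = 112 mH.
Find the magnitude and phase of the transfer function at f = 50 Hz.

Step 1 — Angular frequency: ω = 2π·50 = 314.2 rad/s.
Step 2 — Transfer function: H(jω) = jωL/(R + jωL).
Step 3 — Numerator jωL = j·35.19; denominator R + jωL = 1460 + j35.19.
Step 4 — H = 0.0005805 + j0.02409.
Step 5 — Magnitude: |H| = 0.02409 (-32.4 dB); phase: φ = 88.6°.

|H| = 0.02409 (-32.4 dB), φ = 88.6°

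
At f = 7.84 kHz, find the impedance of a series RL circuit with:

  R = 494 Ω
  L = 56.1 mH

Step 1 — Angular frequency: ω = 2π·f = 2π·7840 = 4.926e+04 rad/s.
Step 2 — Component impedances:
  R: Z = R = 494 Ω
  L: Z = jωL = j·4.926e+04·0.0561 = 0 + j2763 Ω
Step 3 — Series combination: Z_total = R + L = 494 + j2763 Ω = 2807∠79.9° Ω.

Z = 494 + j2763 Ω = 2807∠79.9° Ω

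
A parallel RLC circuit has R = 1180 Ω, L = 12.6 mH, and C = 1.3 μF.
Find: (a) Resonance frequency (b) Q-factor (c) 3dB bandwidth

Step 1 — Resonance: ω₀ = 1/√(LC) = 1/√(0.0126·1.3e-06) = 7813 rad/s.
Step 2 — f₀ = ω₀/(2π) = 1244 Hz.
Step 3 — Parallel Q: Q = R/(ω₀L) = 1180/(7813·0.0126) = 11.99.
Step 4 — Bandwidth: Δω = ω₀/Q = 651.9 rad/s; BW = Δω/(2π) = 103.8 Hz.

(a) f₀ = 1244 Hz  (b) Q = 11.99  (c) BW = 103.8 Hz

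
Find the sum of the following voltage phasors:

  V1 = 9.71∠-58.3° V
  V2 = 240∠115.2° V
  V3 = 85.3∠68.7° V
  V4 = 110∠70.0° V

Step 1 — Convert each phasor to rectangular form:
  V1 = 9.71·(cos(-58.3°) + j·sin(-58.3°)) = 5.102 - j8.261 V
  V2 = 240·(cos(115.2°) + j·sin(115.2°)) = -102.2 + j217.2 V
  V3 = 85.3·(cos(68.7°) + j·sin(68.7°)) = 30.99 + j79.47 V
  V4 = 110·(cos(70.0°) + j·sin(70.0°)) = 37.62 + j103.4 V
Step 2 — Sum components: V_total = -28.48 + j391.7 V.
Step 3 — Convert to polar: |V_total| = 392.8 V, ∠V_total = 94.2°.

V_total = 392.8∠94.2° V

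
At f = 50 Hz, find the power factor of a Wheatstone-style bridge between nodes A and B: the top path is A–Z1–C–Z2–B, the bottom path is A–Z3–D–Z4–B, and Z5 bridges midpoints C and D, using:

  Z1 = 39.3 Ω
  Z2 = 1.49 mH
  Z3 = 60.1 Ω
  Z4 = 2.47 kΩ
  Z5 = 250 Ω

Step 1 — Angular frequency: ω = 2π·f = 2π·50 = 314.2 rad/s.
Step 2 — Component impedances:
  Z1: Z = R = 39.3 Ω
  Z2: Z = jωL = j·314.2·0.00149 = 0 + j0.4681 Ω
  Z3: Z = R = 60.1 Ω
  Z4: Z = R = 2470 Ω
  Z5: Z = R = 250 Ω
Step 3 — Bridge requires nodal analysis (the Z5 bridge couples midpoints C and D, so the two paths cannot be reduced to a simple series/parallel combination). Setting node B to ground and injecting 1 A at node A, the 3-node admittance system at A, C, D solves to V_A = Z_AB = 34.57 + j0.4578 Ω = 34.57∠0.8° Ω.
Step 4 — Power factor: PF = cos(φ) = Re(Z)/|Z| = 34.569/34.572 = 0.9999.
Step 5 — Type: Im(Z) = 0.4578 ⇒ lagging (phase φ = 0.8°).

PF = 0.9999 (lagging, φ = 0.8°)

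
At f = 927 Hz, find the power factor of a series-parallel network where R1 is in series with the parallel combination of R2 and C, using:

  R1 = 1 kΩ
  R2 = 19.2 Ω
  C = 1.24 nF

Step 1 — Angular frequency: ω = 2π·f = 2π·927 = 5825 rad/s.
Step 2 — Component impedances:
  R1: Z = R = 1000 Ω
  R2: Z = R = 19.2 Ω
  C: Z = 1/(jωC) = -j/(ω·C) = 0 - j1.385e+05 Ω
Step 3 — Parallel branch: R2 || C = 1/(1/R2 + 1/C) = 19.2 - j0.002662 Ω.
Step 4 — Series with R1: Z_total = R1 + (R2 || C) = 1019 - j0.002662 Ω = 1019∠-0.0° Ω.
Step 5 — Power factor: PF = cos(φ) = Re(Z)/|Z| = 1019/1019 = 1.
Step 6 — Type: Im(Z) = -0.002662 ⇒ leading (phase φ = -0.0°).

PF = 1 (leading, φ = -0.0°)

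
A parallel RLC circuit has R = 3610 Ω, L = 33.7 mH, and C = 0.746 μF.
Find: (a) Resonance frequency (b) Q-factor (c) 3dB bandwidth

Step 1 — Resonance: ω₀ = 1/√(LC) = 1/√(0.0337·7.46e-07) = 6307 rad/s.
Step 2 — f₀ = ω₀/(2π) = 1004 Hz.
Step 3 — Parallel Q: Q = R/(ω₀L) = 3610/(6307·0.0337) = 16.98.
Step 4 — Bandwidth: Δω = ω₀/Q = 371.3 rad/s; BW = Δω/(2π) = 59.1 Hz.

(a) f₀ = 1004 Hz  (b) Q = 16.98  (c) BW = 59.1 Hz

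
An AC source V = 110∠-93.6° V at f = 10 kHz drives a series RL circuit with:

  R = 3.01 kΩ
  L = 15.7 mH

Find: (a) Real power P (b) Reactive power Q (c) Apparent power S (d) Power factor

Step 1 — Angular frequency: ω = 2π·f = 2π·1e+04 = 6.283e+04 rad/s.
Step 2 — Component impedances:
  R: Z = R = 3010 Ω
  L: Z = jωL = j·6.283e+04·0.0157 = 0 + j986.5 Ω
Step 3 — Series combination: Z_total = R + L = 3010 + j986.5 Ω = 3168∠18.1° Ω.
Step 4 — Source phasor: V = 110∠-93.6° V = -6.907 - j109.8 V.
Step 5 — Current: I = V / Z = -0.01287 - j0.03226 A = 0.03473∠-111.7° A.
Step 6 — Complex power: S = V·I* = 3.63 + j1.19 VA.
Step 7 — Real power: P = Re(S) = 3.63 W.
Step 8 — Reactive power: Q = Im(S) = 1.19 VAR.
Step 9 — Apparent power: |S| = 3.82 VA.
Step 10 — Power factor: PF = P/|S| = 0.9503 (lagging).

(a) P = 3.63 W  (b) Q = 1.19 VAR  (c) S = 3.82 VA  (d) PF = 0.9503 (lagging)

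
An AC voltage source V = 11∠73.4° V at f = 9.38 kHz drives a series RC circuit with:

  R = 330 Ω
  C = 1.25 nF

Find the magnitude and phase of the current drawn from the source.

Step 1 — Angular frequency: ω = 2π·f = 2π·9380 = 5.894e+04 rad/s.
Step 2 — Component impedances:
  R: Z = R = 330 Ω
  C: Z = 1/(jωC) = -j/(ω·C) = 0 - j1.357e+04 Ω
Step 3 — Series combination: Z_total = R + C = 330 - j1.357e+04 Ω = 1.358e+04∠-88.6° Ω.
Step 4 — Source phasor: V = 11∠73.4° V = 3.143 + j10.54 V.
Step 5 — Ohm's law: I = V / Z_total = (3.143 + j10.54) / (330 - j1.357e+04) = -0.0007705 + j0.0002502 A.
Step 6 — Convert to polar: |I| = 0.0008101 A, ∠I = 162.0°.

I = 0.0008101∠162.0° A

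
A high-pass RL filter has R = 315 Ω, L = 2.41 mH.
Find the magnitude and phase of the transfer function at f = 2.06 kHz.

Step 1 — Angular frequency: ω = 2π·2060 = 1.294e+04 rad/s.
Step 2 — Transfer function: H(jω) = jωL/(R + jωL).
Step 3 — Numerator jωL = j·31.19; denominator R + jωL = 315 + j31.19.
Step 4 — H = 0.009711 + j0.09807.
Step 5 — Magnitude: |H| = 0.09854 (-20.1 dB); phase: φ = 84.3°.

|H| = 0.09854 (-20.1 dB), φ = 84.3°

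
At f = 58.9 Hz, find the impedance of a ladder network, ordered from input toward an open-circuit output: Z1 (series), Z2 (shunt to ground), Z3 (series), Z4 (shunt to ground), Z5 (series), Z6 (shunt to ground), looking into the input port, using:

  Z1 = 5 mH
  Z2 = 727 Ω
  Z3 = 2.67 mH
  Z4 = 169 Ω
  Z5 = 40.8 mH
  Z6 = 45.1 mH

Step 1 — Angular frequency: ω = 2π·f = 2π·58.9 = 370.1 rad/s.
Step 2 — Component impedances:
  Z1: Z = jωL = j·370.1·0.005 = 0 + j1.85 Ω
  Z2: Z = R = 727 Ω
  Z3: Z = jωL = j·370.1·0.00267 = 0 + j0.9881 Ω
  Z4: Z = R = 169 Ω
  Z5: Z = jωL = j·370.1·0.0408 = 0 + j15.1 Ω
  Z6: Z = jωL = j·370.1·0.0451 = 0 + j16.69 Ω
Step 3 — Ladder network (open output): work backward from the far end, alternating series and parallel combinations. Z_in = 7.077 + j32.99 Ω = 33.74∠77.9° Ω.

Z = 7.077 + j32.99 Ω = 33.74∠77.9° Ω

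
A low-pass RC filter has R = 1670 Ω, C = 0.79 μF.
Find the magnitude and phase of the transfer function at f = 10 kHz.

Step 1 — Angular frequency: ω = 2π·1e+04 = 6.283e+04 rad/s.
Step 2 — Transfer function: H(jω) = 1/(1 + jωRC).
Step 3 — Denominator: 1 + jωRC = 1 + j·6.283e+04·1670·7.9e-07 = 1 + j82.89.
Step 4 — H = 0.0001455 - j0.01206.
Step 5 — Magnitude: |H| = 0.01206 (-38.4 dB); phase: φ = -89.3°.

|H| = 0.01206 (-38.4 dB), φ = -89.3°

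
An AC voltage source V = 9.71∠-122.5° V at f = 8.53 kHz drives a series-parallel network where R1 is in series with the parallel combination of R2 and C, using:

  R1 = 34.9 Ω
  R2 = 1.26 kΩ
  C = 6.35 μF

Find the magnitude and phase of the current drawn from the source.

Step 1 — Angular frequency: ω = 2π·f = 2π·8530 = 5.36e+04 rad/s.
Step 2 — Component impedances:
  R1: Z = R = 34.9 Ω
  R2: Z = R = 1260 Ω
  C: Z = 1/(jωC) = -j/(ω·C) = 0 - j2.938 Ω
Step 3 — Parallel branch: R2 || C = 1/(1/R2 + 1/C) = 0.006852 - j2.938 Ω.
Step 4 — Series with R1: Z_total = R1 + (R2 || C) = 34.91 - j2.938 Ω = 35.03∠-4.8° Ω.
Step 5 — Source phasor: V = 9.71∠-122.5° V = -5.217 - j8.189 V.
Step 6 — Ohm's law: I = V / Z_total = (-5.217 - j8.189) / (34.91 - j2.938) = -0.1288 - j0.2454 A.
Step 7 — Convert to polar: |I| = 0.2772 A, ∠I = -117.7°.

I = 0.2772∠-117.7° A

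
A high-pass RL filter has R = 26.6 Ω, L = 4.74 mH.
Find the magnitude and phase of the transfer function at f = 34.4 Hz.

Step 1 — Angular frequency: ω = 2π·34.4 = 216.1 rad/s.
Step 2 — Transfer function: H(jω) = jωL/(R + jωL).
Step 3 — Numerator jωL = j·1.025; denominator R + jωL = 26.6 + j1.025.
Step 4 — H = 0.001481 + j0.03846.
Step 5 — Magnitude: |H| = 0.03849 (-28.3 dB); phase: φ = 87.8°.

|H| = 0.03849 (-28.3 dB), φ = 87.8°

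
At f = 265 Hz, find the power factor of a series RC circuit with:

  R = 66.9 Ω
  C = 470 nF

Step 1 — Angular frequency: ω = 2π·f = 2π·265 = 1665 rad/s.
Step 2 — Component impedances:
  R: Z = R = 66.9 Ω
  C: Z = 1/(jωC) = -j/(ω·C) = 0 - j1278 Ω
Step 3 — Series combination: Z_total = R + C = 66.9 - j1278 Ω = 1280∠-87.0° Ω.
Step 4 — Power factor: PF = cos(φ) = Re(Z)/|Z| = 66.9/1279.6 = 0.05228.
Step 5 — Type: Im(Z) = -1278 ⇒ leading (phase φ = -87.0°).

PF = 0.05228 (leading, φ = -87.0°)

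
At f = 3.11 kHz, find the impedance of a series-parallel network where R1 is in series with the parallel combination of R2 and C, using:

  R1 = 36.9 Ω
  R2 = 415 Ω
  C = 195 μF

Step 1 — Angular frequency: ω = 2π·f = 2π·3110 = 1.954e+04 rad/s.
Step 2 — Component impedances:
  R1: Z = R = 36.9 Ω
  R2: Z = R = 415 Ω
  C: Z = 1/(jωC) = -j/(ω·C) = 0 - j0.2624 Ω
Step 3 — Parallel branch: R2 || C = 1/(1/R2 + 1/C) = 0.000166 - j0.2624 Ω.
Step 4 — Series with R1: Z_total = R1 + (R2 || C) = 36.9 - j0.2624 Ω = 36.9∠-0.4° Ω.

Z = 36.9 - j0.2624 Ω = 36.9∠-0.4° Ω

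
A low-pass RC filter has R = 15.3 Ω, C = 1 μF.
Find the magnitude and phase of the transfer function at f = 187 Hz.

Step 1 — Angular frequency: ω = 2π·187 = 1175 rad/s.
Step 2 — Transfer function: H(jω) = 1/(1 + jωRC).
Step 3 — Denominator: 1 + jωRC = 1 + j·1175·15.3·1e-06 = 1 + j0.01798.
Step 4 — H = 0.9997 - j0.01797.
Step 5 — Magnitude: |H| = 0.9998 (-0.0 dB); phase: φ = -1.0°.

|H| = 0.9998 (-0.0 dB), φ = -1.0°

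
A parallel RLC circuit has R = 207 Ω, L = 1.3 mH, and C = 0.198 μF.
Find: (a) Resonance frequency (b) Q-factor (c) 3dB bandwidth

Step 1 — Resonance: ω₀ = 1/√(LC) = 1/√(0.0013·1.98e-07) = 6.233e+04 rad/s.
Step 2 — f₀ = ω₀/(2π) = 9920 Hz.
Step 3 — Parallel Q: Q = R/(ω₀L) = 207/(6.233e+04·0.0013) = 2.555.
Step 4 — Bandwidth: Δω = ω₀/Q = 2.44e+04 rad/s; BW = Δω/(2π) = 3883 Hz.

(a) f₀ = 9920 Hz  (b) Q = 2.555  (c) BW = 3883 Hz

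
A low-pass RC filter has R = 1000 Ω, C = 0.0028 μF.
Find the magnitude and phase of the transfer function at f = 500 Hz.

Step 1 — Angular frequency: ω = 2π·500 = 3142 rad/s.
Step 2 — Transfer function: H(jω) = 1/(1 + jωRC).
Step 3 — Denominator: 1 + jωRC = 1 + j·3142·1000·2.8e-09 = 1 + j0.008796.
Step 4 — H = 0.9999 - j0.008796.
Step 5 — Magnitude: |H| = 1 (-0.0 dB); phase: φ = -0.5°.

|H| = 1 (-0.0 dB), φ = -0.5°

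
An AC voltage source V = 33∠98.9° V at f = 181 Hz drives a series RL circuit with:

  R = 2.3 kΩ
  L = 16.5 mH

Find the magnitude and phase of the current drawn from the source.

Step 1 — Angular frequency: ω = 2π·f = 2π·181 = 1137 rad/s.
Step 2 — Component impedances:
  R: Z = R = 2300 Ω
  L: Z = jωL = j·1137·0.0165 = 0 + j18.76 Ω
Step 3 — Series combination: Z_total = R + L = 2300 + j18.76 Ω = 2300∠0.5° Ω.
Step 4 — Source phasor: V = 33∠98.9° V = -5.105 + j32.6 V.
Step 5 — Ohm's law: I = V / Z_total = (-5.105 + j32.6) / (2300 + j18.76) = -0.002104 + j0.01419 A.
Step 6 — Convert to polar: |I| = 0.01435 A, ∠I = 98.4°.

I = 0.01435∠98.4° A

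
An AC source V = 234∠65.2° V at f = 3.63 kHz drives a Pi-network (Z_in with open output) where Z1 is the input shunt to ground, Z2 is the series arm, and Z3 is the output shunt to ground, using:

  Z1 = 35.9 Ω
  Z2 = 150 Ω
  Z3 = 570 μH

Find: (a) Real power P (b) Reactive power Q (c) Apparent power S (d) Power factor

Step 1 — Angular frequency: ω = 2π·f = 2π·3630 = 2.281e+04 rad/s.
Step 2 — Component impedances:
  Z1: Z = R = 35.9 Ω
  Z2: Z = R = 150 Ω
  Z3: Z = jωL = j·2.281e+04·0.00057 = 0 + j13 Ω
Step 3 — With open output, the series arm Z2 and the output shunt Z3 appear in series to ground: Z2 + Z3 = 150 + j13 Ω.
Step 4 — Parallel with input shunt Z1: Z_in = Z1 || (Z2 + Z3) = 29 + j0.4825 Ω = 29∠1.0° Ω.
Step 5 — Source phasor: V = 234∠65.2° V = 98.15 + j212.4 V.
Step 6 — Current: I = V / Z = 3.505 + j7.266 A = 8.068∠64.2° A.
Step 7 — Complex power: S = V·I* = 1888 + j31.4 VA.
Step 8 — Real power: P = Re(S) = 1888 W.
Step 9 — Reactive power: Q = Im(S) = 31.4 VAR.
Step 10 — Apparent power: |S| = 1888 VA.
Step 11 — Power factor: PF = P/|S| = 0.9999 (lagging).

(a) P = 1888 W  (b) Q = 31.4 VAR  (c) S = 1888 VA  (d) PF = 0.9999 (lagging)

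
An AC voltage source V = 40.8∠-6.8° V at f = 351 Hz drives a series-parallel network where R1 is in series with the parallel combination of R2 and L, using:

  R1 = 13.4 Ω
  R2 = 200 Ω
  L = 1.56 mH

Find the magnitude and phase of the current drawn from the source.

Step 1 — Angular frequency: ω = 2π·f = 2π·351 = 2205 rad/s.
Step 2 — Component impedances:
  R1: Z = R = 13.4 Ω
  R2: Z = R = 200 Ω
  L: Z = jωL = j·2205·0.00156 = 0 + j3.44 Ω
Step 3 — Parallel branch: R2 || L = 1/(1/R2 + 1/L) = 0.05916 + j3.439 Ω.
Step 4 — Series with R1: Z_total = R1 + (R2 || L) = 13.46 + j3.439 Ω = 13.89∠14.3° Ω.
Step 5 — Source phasor: V = 40.8∠-6.8° V = 40.51 - j4.831 V.
Step 6 — Ohm's law: I = V / Z_total = (40.51 - j4.831) / (13.46 + j3.439) = 2.739 - j1.059 A.
Step 7 — Convert to polar: |I| = 2.937 A, ∠I = -21.1°.

I = 2.937∠-21.1° A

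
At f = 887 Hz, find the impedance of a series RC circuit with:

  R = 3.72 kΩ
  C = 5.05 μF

Step 1 — Angular frequency: ω = 2π·f = 2π·887 = 5573 rad/s.
Step 2 — Component impedances:
  R: Z = R = 3720 Ω
  C: Z = 1/(jωC) = -j/(ω·C) = 0 - j35.53 Ω
Step 3 — Series combination: Z_total = R + C = 3720 - j35.53 Ω = 3720∠-0.5° Ω.

Z = 3720 - j35.53 Ω = 3720∠-0.5° Ω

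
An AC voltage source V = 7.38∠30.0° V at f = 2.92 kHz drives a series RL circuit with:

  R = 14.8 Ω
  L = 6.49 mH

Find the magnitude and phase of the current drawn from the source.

Step 1 — Angular frequency: ω = 2π·f = 2π·2920 = 1.835e+04 rad/s.
Step 2 — Component impedances:
  R: Z = R = 14.8 Ω
  L: Z = jωL = j·1.835e+04·0.00649 = 0 + j119.1 Ω
Step 3 — Series combination: Z_total = R + L = 14.8 + j119.1 Ω = 120∠82.9° Ω.
Step 4 — Source phasor: V = 7.38∠30.0° V = 6.391 + j3.69 V.
Step 5 — Ohm's law: I = V / Z_total = (6.391 + j3.69) / (14.8 + j119.1) = 0.03709 - j0.04907 A.
Step 6 — Convert to polar: |I| = 0.06151 A, ∠I = -52.9°.

I = 0.06151∠-52.9° A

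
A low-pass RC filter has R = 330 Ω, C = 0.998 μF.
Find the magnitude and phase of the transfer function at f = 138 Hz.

Step 1 — Angular frequency: ω = 2π·138 = 867.1 rad/s.
Step 2 — Transfer function: H(jω) = 1/(1 + jωRC).
Step 3 — Denominator: 1 + jωRC = 1 + j·867.1·330·9.98e-07 = 1 + j0.2856.
Step 4 — H = 0.9246 - j0.264.
Step 5 — Magnitude: |H| = 0.9616 (-0.3 dB); phase: φ = -15.9°.

|H| = 0.9616 (-0.3 dB), φ = -15.9°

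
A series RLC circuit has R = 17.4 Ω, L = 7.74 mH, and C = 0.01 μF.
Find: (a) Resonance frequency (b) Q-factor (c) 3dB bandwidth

Step 1 — Resonance condition Im(Z)=0 gives ω₀ = 1/√(LC).
Step 2 — ω₀ = 1/√(0.00774·1e-08) = 1.137e+05 rad/s.
Step 3 — f₀ = ω₀/(2π) = 1.809e+04 Hz.
Step 4 — Series Q: Q = ω₀L/R = 1.137e+05·0.00774/17.4 = 50.56.
Step 5 — 3dB bandwidth: Δω = ω₀/Q = 2248 rad/s; BW = Δω/(2π) = 357.8 Hz.

(a) f₀ = 1.809e+04 Hz  (b) Q = 50.56  (c) BW = 357.8 Hz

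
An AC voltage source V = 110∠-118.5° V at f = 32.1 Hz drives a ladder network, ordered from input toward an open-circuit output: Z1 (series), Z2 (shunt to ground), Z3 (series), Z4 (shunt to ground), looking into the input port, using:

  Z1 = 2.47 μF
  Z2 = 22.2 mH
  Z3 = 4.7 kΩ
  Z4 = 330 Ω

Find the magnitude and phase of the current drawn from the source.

Step 1 — Angular frequency: ω = 2π·f = 2π·32.1 = 201.7 rad/s.
Step 2 — Component impedances:
  Z1: Z = 1/(jωC) = -j/(ω·C) = 0 - j2007 Ω
  Z2: Z = jωL = j·201.7·0.0222 = 0 + j4.478 Ω
  Z3: Z = R = 4700 Ω
  Z4: Z = R = 330 Ω
Step 3 — Ladder network (open output): work backward from the far end, alternating series and parallel combinations. Z_in = 0.003986 - j2003 Ω = 2003∠-90.0° Ω.
Step 4 — Source phasor: V = 110∠-118.5° V = -52.49 - j96.67 V.
Step 5 — Ohm's law: I = V / Z_total = (-52.49 - j96.67) / (0.003986 - j2003) = 0.04827 - j0.02621 A.
Step 6 — Convert to polar: |I| = 0.05492 A, ∠I = -28.5°.

I = 0.05492∠-28.5° A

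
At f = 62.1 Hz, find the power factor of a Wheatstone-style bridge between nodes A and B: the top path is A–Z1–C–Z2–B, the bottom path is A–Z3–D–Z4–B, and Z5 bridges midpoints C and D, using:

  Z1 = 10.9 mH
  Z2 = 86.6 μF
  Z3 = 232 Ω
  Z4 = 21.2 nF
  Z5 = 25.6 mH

Step 1 — Angular frequency: ω = 2π·f = 2π·62.1 = 390.2 rad/s.
Step 2 — Component impedances:
  Z1: Z = jωL = j·390.2·0.0109 = 0 + j4.253 Ω
  Z2: Z = 1/(jωC) = -j/(ω·C) = 0 - j29.59 Ω
  Z3: Z = R = 232 Ω
  Z4: Z = 1/(jωC) = -j/(ω·C) = 0 - j1.209e+05 Ω
  Z5: Z = jωL = j·390.2·0.0256 = 0 + j9.989 Ω
Step 3 — Bridge requires nodal analysis (the Z5 bridge couples midpoints C and D, so the two paths cannot be reduced to a simple series/parallel combination). Setting node B to ground and injecting 1 A at node A, the 3-node admittance system at A, C, D solves to V_A = Z_AB = 0.07776 - j25.34 Ω = 25.34∠-89.8° Ω.
Step 4 — Power factor: PF = cos(φ) = Re(Z)/|Z| = 0.07776/25.34 = 0.003069.
Step 5 — Type: Im(Z) = -25.34 ⇒ leading (phase φ = -89.8°).

PF = 0.003069 (leading, φ = -89.8°)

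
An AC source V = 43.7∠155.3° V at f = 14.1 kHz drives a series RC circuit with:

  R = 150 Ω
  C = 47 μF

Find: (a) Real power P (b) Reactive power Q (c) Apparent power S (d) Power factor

Step 1 — Angular frequency: ω = 2π·f = 2π·1.41e+04 = 8.859e+04 rad/s.
Step 2 — Component impedances:
  R: Z = R = 150 Ω
  C: Z = 1/(jωC) = -j/(ω·C) = 0 - j0.2402 Ω
Step 3 — Series combination: Z_total = R + C = 150 - j0.2402 Ω = 150∠-0.1° Ω.
Step 4 — Source phasor: V = 43.7∠155.3° V = -39.7 + j18.26 V.
Step 5 — Current: I = V / Z = -0.2649 + j0.1213 A = 0.2913∠155.4° A.
Step 6 — Complex power: S = V·I* = 12.73 - j0.02038 VA.
Step 7 — Real power: P = Re(S) = 12.73 W.
Step 8 — Reactive power: Q = Im(S) = -0.02038 VAR.
Step 9 — Apparent power: |S| = 12.73 VA.
Step 10 — Power factor: PF = P/|S| = 1 (leading).

(a) P = 12.73 W  (b) Q = -0.02038 VAR  (c) S = 12.73 VA  (d) PF = 1 (leading)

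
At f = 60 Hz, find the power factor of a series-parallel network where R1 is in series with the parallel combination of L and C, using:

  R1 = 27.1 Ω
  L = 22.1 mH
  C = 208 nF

Step 1 — Angular frequency: ω = 2π·f = 2π·60 = 377 rad/s.
Step 2 — Component impedances:
  R1: Z = R = 27.1 Ω
  L: Z = jωL = j·377·0.0221 = 0 + j8.332 Ω
  C: Z = 1/(jωC) = -j/(ω·C) = 0 - j1.275e+04 Ω
Step 3 — Parallel branch: L || C = 1/(1/L + 1/C) = 0 + j8.337 Ω.
Step 4 — Series with R1: Z_total = R1 + (L || C) = 27.1 + j8.337 Ω = 28.35∠17.1° Ω.
Step 5 — Power factor: PF = cos(φ) = Re(Z)/|Z| = 27.1/28.353 = 0.9558.
Step 6 — Type: Im(Z) = 8.337 ⇒ lagging (phase φ = 17.1°).

PF = 0.9558 (lagging, φ = 17.1°)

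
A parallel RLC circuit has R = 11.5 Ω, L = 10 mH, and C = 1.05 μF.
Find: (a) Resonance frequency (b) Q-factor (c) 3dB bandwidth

Step 1 — Resonance: ω₀ = 1/√(LC) = 1/√(0.01·1.05e-06) = 9759 rad/s.
Step 2 — f₀ = ω₀/(2π) = 1553 Hz.
Step 3 — Parallel Q: Q = R/(ω₀L) = 11.5/(9759·0.01) = 0.1178.
Step 4 — Bandwidth: Δω = ω₀/Q = 8.282e+04 rad/s; BW = Δω/(2π) = 1.318e+04 Hz.

(a) f₀ = 1553 Hz  (b) Q = 0.1178  (c) BW = 1.318e+04 Hz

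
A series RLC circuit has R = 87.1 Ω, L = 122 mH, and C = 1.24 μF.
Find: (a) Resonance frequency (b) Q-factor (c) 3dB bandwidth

Step 1 — Resonance condition Im(Z)=0 gives ω₀ = 1/√(LC).
Step 2 — ω₀ = 1/√(0.122·1.24e-06) = 2571 rad/s.
Step 3 — f₀ = ω₀/(2π) = 409.2 Hz.
Step 4 — Series Q: Q = ω₀L/R = 2571·0.122/87.1 = 3.601.
Step 5 — 3dB bandwidth: Δω = ω₀/Q = 713.9 rad/s; BW = Δω/(2π) = 113.6 Hz.

(a) f₀ = 409.2 Hz  (b) Q = 3.601  (c) BW = 113.6 Hz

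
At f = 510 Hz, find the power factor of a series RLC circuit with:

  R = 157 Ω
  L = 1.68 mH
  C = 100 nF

Step 1 — Angular frequency: ω = 2π·f = 2π·510 = 3204 rad/s.
Step 2 — Component impedances:
  R: Z = R = 157 Ω
  L: Z = jωL = j·3204·0.00168 = 0 + j5.383 Ω
  C: Z = 1/(jωC) = -j/(ω·C) = 0 - j3121 Ω
Step 3 — Series combination: Z_total = R + L + C = 157 - j3115 Ω = 3119∠-87.1° Ω.
Step 4 — Power factor: PF = cos(φ) = Re(Z)/|Z| = 157/3119.3 = 0.05033.
Step 5 — Type: Im(Z) = -3115 ⇒ leading (phase φ = -87.1°).

PF = 0.05033 (leading, φ = -87.1°)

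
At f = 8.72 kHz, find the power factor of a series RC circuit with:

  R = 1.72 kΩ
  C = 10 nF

Step 1 — Angular frequency: ω = 2π·f = 2π·8720 = 5.479e+04 rad/s.
Step 2 — Component impedances:
  R: Z = R = 1720 Ω
  C: Z = 1/(jωC) = -j/(ω·C) = 0 - j1825 Ω
Step 3 — Series combination: Z_total = R + C = 1720 - j1825 Ω = 2508∠-46.7° Ω.
Step 4 — Power factor: PF = cos(φ) = Re(Z)/|Z| = 1720/2508 = 0.6858.
Step 5 — Type: Im(Z) = -1825 ⇒ leading (phase φ = -46.7°).

PF = 0.6858 (leading, φ = -46.7°)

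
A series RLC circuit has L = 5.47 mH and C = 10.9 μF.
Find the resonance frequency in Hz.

Step 1 — Resonance condition Im(Z)=0 gives ω₀ = 1/√(LC).
Step 2 — ω₀ = 1/√(0.00547·1.09e-05) = 4095 rad/s.
Step 3 — f₀ = ω₀/(2π) = 651.8 Hz.

f₀ = 651.8 Hz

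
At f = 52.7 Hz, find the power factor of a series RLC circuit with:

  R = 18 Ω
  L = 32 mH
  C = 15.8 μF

Step 1 — Angular frequency: ω = 2π·f = 2π·52.7 = 331.1 rad/s.
Step 2 — Component impedances:
  R: Z = R = 18 Ω
  L: Z = jωL = j·331.1·0.032 = 0 + j10.6 Ω
  C: Z = 1/(jωC) = -j/(ω·C) = 0 - j191.1 Ω
Step 3 — Series combination: Z_total = R + L + C = 18 - j180.5 Ω = 181.4∠-84.3° Ω.
Step 4 — Power factor: PF = cos(φ) = Re(Z)/|Z| = 18/181.44 = 0.09921.
Step 5 — Type: Im(Z) = -180.5 ⇒ leading (phase φ = -84.3°).

PF = 0.09921 (leading, φ = -84.3°)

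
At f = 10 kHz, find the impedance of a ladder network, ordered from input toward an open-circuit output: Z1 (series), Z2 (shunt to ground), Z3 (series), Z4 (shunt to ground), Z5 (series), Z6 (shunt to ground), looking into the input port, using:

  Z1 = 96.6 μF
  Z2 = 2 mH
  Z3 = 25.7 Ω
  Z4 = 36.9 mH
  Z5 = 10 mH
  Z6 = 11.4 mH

Step 1 — Angular frequency: ω = 2π·f = 2π·1e+04 = 6.283e+04 rad/s.
Step 2 — Component impedances:
  Z1: Z = 1/(jωC) = -j/(ω·C) = 0 - j0.1648 Ω
  Z2: Z = jωL = j·6.283e+04·0.002 = 0 + j125.7 Ω
  Z3: Z = R = 25.7 Ω
  Z4: Z = jωL = j·6.283e+04·0.0369 = 0 + j2318 Ω
  Z5: Z = jωL = j·6.283e+04·0.01 = 0 + j628.3 Ω
  Z6: Z = jωL = j·6.283e+04·0.0114 = 0 + j716.3 Ω
Step 3 — Ladder network (open output): work backward from the far end, alternating series and parallel combinations. Z_in = 0.4251 + j109.3 Ω = 109.3∠89.8° Ω.

Z = 0.4251 + j109.3 Ω = 109.3∠89.8° Ω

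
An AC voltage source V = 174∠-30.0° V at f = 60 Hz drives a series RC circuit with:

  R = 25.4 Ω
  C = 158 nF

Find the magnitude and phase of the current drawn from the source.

Step 1 — Angular frequency: ω = 2π·f = 2π·60 = 377 rad/s.
Step 2 — Component impedances:
  R: Z = R = 25.4 Ω
  C: Z = 1/(jωC) = -j/(ω·C) = 0 - j1.679e+04 Ω
Step 3 — Series combination: Z_total = R + C = 25.4 - j1.679e+04 Ω = 1.679e+04∠-89.9° Ω.
Step 4 — Source phasor: V = 174∠-30.0° V = 150.7 - j87 V.
Step 5 — Ohm's law: I = V / Z_total = (150.7 - j87) / (25.4 - j1.679e+04) = 0.005196 + j0.008968 A.
Step 6 — Convert to polar: |I| = 0.01036 A, ∠I = 59.9°.

I = 0.01036∠59.9° A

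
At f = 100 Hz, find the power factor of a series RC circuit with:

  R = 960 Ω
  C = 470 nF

Step 1 — Angular frequency: ω = 2π·f = 2π·100 = 628.3 rad/s.
Step 2 — Component impedances:
  R: Z = R = 960 Ω
  C: Z = 1/(jωC) = -j/(ω·C) = 0 - j3386 Ω
Step 3 — Series combination: Z_total = R + C = 960 - j3386 Ω = 3520∠-74.2° Ω.
Step 4 — Power factor: PF = cos(φ) = Re(Z)/|Z| = 960/3520 = 0.2727.
Step 5 — Type: Im(Z) = -3386 ⇒ leading (phase φ = -74.2°).

PF = 0.2727 (leading, φ = -74.2°)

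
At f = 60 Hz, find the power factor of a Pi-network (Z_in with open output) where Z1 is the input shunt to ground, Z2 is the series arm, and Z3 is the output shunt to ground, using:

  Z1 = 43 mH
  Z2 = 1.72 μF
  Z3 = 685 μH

Step 1 — Angular frequency: ω = 2π·f = 2π·60 = 377 rad/s.
Step 2 — Component impedances:
  Z1: Z = jωL = j·377·0.043 = 0 + j16.21 Ω
  Z2: Z = 1/(jωC) = -j/(ω·C) = 0 - j1542 Ω
  Z3: Z = jωL = j·377·0.000685 = 0 + j0.2582 Ω
Step 3 — With open output, the series arm Z2 and the output shunt Z3 appear in series to ground: Z2 + Z3 = 0 - j1542 Ω.
Step 4 — Parallel with input shunt Z1: Z_in = Z1 || (Z2 + Z3) = 0 + j16.38 Ω = 16.38∠90.0° Ω.
Step 5 — Power factor: PF = cos(φ) = Re(Z)/|Z| = -0/16.38 = -0.
Step 6 — Type: Im(Z) = 16.38 ⇒ lagging (phase φ = 90.0°).

PF = -0 (lagging, φ = 90.0°)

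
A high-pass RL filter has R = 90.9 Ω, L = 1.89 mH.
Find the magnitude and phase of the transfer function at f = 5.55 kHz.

Step 1 — Angular frequency: ω = 2π·5550 = 3.487e+04 rad/s.
Step 2 — Transfer function: H(jω) = jωL/(R + jωL).
Step 3 — Numerator jωL = j·65.91; denominator R + jωL = 90.9 + j65.91.
Step 4 — H = 0.3446 + j0.4752.
Step 5 — Magnitude: |H| = 0.587 (-4.6 dB); phase: φ = 54.1°.

|H| = 0.587 (-4.6 dB), φ = 54.1°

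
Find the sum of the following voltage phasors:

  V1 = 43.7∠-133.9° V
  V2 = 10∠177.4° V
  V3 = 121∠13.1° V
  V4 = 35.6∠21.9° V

Step 1 — Convert each phasor to rectangular form:
  V1 = 43.7·(cos(-133.9°) + j·sin(-133.9°)) = -30.3 - j31.49 V
  V2 = 10·(cos(177.4°) + j·sin(177.4°)) = -9.99 + j0.4536 V
  V3 = 121·(cos(13.1°) + j·sin(13.1°)) = 117.9 + j27.42 V
  V4 = 35.6·(cos(21.9°) + j·sin(21.9°)) = 33.03 + j13.28 V
Step 2 — Sum components: V_total = 110.6 + j9.669 V.
Step 3 — Convert to polar: |V_total| = 111 V, ∠V_total = 5.0°.

V_total = 111∠5.0° V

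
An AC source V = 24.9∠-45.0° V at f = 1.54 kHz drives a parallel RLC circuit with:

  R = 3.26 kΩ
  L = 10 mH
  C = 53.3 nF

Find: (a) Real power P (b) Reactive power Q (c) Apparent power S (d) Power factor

Step 1 — Angular frequency: ω = 2π·f = 2π·1540 = 9676 rad/s.
Step 2 — Component impedances:
  R: Z = R = 3260 Ω
  L: Z = jωL = j·9676·0.01 = 0 + j96.76 Ω
  C: Z = 1/(jωC) = -j/(ω·C) = 0 - j1939 Ω
Step 3 — Parallel combination: 1/Z_total = 1/R + 1/L + 1/C; Z_total = 3.179 + j101.7 Ω = 101.8∠88.2° Ω.
Step 4 — Source phasor: V = 24.9∠-45.0° V = 17.61 - j17.61 V.
Step 5 — Current: I = V / Z = -0.1675 - j0.1783 A = 0.2446∠-133.2° A.
Step 6 — Complex power: S = V·I* = 0.1902 + j6.088 VA.
Step 7 — Real power: P = Re(S) = 0.1902 W.
Step 8 — Reactive power: Q = Im(S) = 6.088 VAR.
Step 9 — Apparent power: |S| = 6.091 VA.
Step 10 — Power factor: PF = P/|S| = 0.03123 (lagging).

(a) P = 0.1902 W  (b) Q = 6.088 VAR  (c) S = 6.091 VA  (d) PF = 0.03123 (lagging)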